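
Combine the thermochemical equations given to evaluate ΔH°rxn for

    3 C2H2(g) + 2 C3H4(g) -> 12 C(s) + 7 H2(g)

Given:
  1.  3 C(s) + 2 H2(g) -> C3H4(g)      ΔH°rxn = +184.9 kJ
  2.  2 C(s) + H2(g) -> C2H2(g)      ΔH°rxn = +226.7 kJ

ΔH°rxn = -1049.9 kJ

eq. 1 reversed and × 2: (-2)·(+184.9) = -369.8 kJ
eq. 2 reversed and × 3: (-3)·(+226.7) = -680.1 kJ
By Hess's law, ΔH°rxn = (-2)·(+184.9) + (-3)·(+226.7) = -1049.9 kJ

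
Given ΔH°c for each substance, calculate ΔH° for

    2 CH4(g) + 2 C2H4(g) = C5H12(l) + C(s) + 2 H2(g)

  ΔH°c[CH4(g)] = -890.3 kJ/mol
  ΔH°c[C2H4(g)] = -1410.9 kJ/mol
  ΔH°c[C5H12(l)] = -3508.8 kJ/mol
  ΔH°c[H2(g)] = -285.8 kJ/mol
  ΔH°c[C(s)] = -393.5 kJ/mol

Using ΔH = Σ nΔHc°(reactants) − Σ nΔHc°(products):
= [2·(-890.3) + 2·(-1410.9)] − [1·(-3508.8) + 1·(-393.5) + 2·(-285.8)]
= -128.5 kJ/mol

ΔH° = -128.5 kJ/mol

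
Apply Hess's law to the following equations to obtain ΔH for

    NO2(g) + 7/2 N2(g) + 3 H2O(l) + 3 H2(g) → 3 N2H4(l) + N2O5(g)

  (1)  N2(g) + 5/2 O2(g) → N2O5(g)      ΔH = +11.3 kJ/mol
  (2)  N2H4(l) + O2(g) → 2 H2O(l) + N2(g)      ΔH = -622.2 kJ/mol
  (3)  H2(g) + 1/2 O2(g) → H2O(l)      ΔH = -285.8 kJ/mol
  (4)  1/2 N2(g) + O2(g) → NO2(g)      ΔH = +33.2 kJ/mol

ΔH = 987.3 kJ/mol

(1) as written: +11.3 kJ/mol
(2) reversed and × 3: (-3)·(-622.2) = +1866.6 kJ/mol
(3) × 3: (3)·(-285.8) = -857.4 kJ/mol
(4) reversed: -33.2 kJ/mol
By Hess's law, ΔH = (1)·(+11.3) + (-3)·(-622.2) + (3)·(-285.8) + (-1)·(+33.2) = 987.3 kJ/mol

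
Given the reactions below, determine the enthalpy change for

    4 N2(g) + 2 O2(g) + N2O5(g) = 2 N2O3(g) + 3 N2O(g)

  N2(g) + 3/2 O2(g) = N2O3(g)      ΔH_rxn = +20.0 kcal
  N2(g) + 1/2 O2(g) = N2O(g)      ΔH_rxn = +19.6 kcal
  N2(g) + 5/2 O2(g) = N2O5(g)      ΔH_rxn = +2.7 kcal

ΔH_rxn = 96.1 kcal

equation 1 × 2 (×2 to match 2 N2O3(g) in the target): (2)·(+20.0) = +40.0 kcal
equation 2 × 3 (×3 to match 3 N2O(g) in the target): (3)·(+19.6) = +58.8 kcal
equation 3 reversed (reverse to put N2O5(g) on the reactant side): -2.7 kcal
ΔH_rxn = (+40.0) + (+58.8) + (-2.7) = 96.1 kcal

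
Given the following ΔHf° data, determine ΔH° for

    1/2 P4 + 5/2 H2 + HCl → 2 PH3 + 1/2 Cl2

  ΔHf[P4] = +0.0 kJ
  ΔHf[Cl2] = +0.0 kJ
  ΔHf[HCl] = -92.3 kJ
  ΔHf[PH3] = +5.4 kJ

Products: 2·(+5.4) + 1/2·(+0.0) = +10.8
Reactants: 1/2·(+0.0) + 5/2·(+0.0) + 1·(-92.3) = -92.3
ΔH° = (+10.8) − (-92.3) = 103.1 kJ

ΔH° = 103.1 kJ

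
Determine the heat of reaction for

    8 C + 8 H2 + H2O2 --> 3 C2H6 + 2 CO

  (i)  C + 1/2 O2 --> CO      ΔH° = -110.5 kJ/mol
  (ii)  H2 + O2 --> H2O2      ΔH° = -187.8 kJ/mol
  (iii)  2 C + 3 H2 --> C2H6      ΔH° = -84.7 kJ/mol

ΔH° = -287.3 kJ/mol

(i) × 2 (×2 to match 2 CO in the target): (2)·(-110.5) = -221.0 kJ/mol
(ii) reversed (H2O2 must end up as a reactant): +187.8 kJ/mol
(iii) × 3 (×3 to match 3 C2H6 in the target): (3)·(-84.7) = -254.1 kJ/mol
ΔH° = (2)·(-110.5) + (-1)·(-187.8) + (3)·(-84.7) = -287.3 kJ/mol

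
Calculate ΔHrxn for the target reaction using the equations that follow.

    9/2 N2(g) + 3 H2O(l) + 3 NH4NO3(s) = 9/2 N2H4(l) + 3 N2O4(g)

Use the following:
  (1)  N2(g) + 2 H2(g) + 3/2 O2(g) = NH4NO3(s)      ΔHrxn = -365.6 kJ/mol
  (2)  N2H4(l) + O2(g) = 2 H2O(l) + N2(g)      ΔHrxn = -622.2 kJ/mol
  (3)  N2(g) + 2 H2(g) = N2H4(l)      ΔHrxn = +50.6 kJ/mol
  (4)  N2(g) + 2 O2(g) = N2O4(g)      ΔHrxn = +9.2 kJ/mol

ΔHrxn = 2209.5 kJ/mol

(1) reversed and × 3: (-3)·(-365.6) = +1096.8 kJ/mol
(2) reversed and × 3/2: (-3/2)·(-622.2) = +933.3 kJ/mol
(3) × 3: (3)·(+50.6) = +151.8 kJ/mol
(4) × 3: (3)·(+9.2) = +27.6 kJ/mol
Combining the equations, ΔHrxn = (-3)·(-365.6) + (-3/2)·(-622.2) + (3)·(+50.6) + (3)·(+9.2) = 2209.5 kJ/mol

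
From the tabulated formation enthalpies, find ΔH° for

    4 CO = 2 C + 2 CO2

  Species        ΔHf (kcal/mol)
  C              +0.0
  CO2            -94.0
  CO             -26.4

ΔH° = -82.4 kcal/mol

Products: 2·(+0.0) + 2·(-94.0) = -188.0
Reactants: 4·(-26.4) = -105.6
ΔH° = (-188.0) − (-105.6) = -82.4 kcal/mol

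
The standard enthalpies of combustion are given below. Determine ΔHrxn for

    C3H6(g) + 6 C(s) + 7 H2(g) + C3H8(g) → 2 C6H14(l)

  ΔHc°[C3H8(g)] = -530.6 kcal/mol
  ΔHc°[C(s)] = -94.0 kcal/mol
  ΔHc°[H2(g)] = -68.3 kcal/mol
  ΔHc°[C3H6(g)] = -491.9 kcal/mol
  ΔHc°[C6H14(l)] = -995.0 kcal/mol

Using ΔH = Σ nΔHc°(reactants) − Σ nΔHc°(products):
= [1·(-491.9) + 6·(-94.0) + 7·(-68.3) + 1·(-530.6)] − [2·(-995.0)]
= -74.6 kcal/mol

ΔHrxn = -74.6 kcal/mol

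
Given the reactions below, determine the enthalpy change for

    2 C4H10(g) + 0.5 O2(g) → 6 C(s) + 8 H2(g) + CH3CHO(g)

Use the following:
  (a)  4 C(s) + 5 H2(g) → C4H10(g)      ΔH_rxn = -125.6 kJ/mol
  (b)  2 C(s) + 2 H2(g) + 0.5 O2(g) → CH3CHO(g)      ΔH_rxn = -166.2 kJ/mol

ΔH_rxn = 85.0 kJ/mol

(a) reversed and × 2: (-2)·(-125.6) = +251.2 kJ/mol
(b) as written: -166.2 kJ/mol
Combining the equations, ΔH_rxn = (+251.2) + (-166.2) = 85.0 kJ/mol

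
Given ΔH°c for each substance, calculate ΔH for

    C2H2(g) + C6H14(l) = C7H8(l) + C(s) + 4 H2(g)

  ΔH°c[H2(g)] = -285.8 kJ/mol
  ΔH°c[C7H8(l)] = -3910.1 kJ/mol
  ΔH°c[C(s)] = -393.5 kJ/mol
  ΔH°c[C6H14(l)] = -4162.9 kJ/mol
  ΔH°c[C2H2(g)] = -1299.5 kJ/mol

Using ΔH = Σ nΔHc°(reactants) − Σ nΔHc°(products):
= [1·(-1299.5) + 1·(-4162.9)] − [1·(-3910.1) + 1·(-393.5) + 4·(-285.8)]
= -15.6 kJ/mol

ΔH = -15.6 kJ/mol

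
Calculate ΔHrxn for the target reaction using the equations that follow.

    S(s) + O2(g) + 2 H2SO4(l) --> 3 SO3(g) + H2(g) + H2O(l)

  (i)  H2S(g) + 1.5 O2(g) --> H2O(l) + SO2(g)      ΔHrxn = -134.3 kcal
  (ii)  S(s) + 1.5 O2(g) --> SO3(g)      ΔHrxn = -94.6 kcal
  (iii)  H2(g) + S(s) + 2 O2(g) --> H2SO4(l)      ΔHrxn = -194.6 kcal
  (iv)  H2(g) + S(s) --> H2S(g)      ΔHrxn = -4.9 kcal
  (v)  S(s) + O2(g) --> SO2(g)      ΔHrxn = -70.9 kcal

ΔHrxn = 37.1 kcal

(i) as written (H2O(l) already on the product side): -134.3 kcal
(ii) × 3 (×3 to match 3 SO3(g) in the target): (3)·(-94.6) = -283.8 kcal
(iii) reversed and × 2 (H2SO4(l) must end up as a reactant; scale by 2 for the 2 H2SO4(l)): (-2)·(-194.6) = +389.2 kcal
(iv) as written: -4.9 kcal
(v) reversed: +70.9 kcal
ΔHrxn = (1)·(-134.3) + (3)·(-94.6) + (-2)·(-194.6) + (1)·(-4.9) + (-1)·(-70.9) = 37.1 kcal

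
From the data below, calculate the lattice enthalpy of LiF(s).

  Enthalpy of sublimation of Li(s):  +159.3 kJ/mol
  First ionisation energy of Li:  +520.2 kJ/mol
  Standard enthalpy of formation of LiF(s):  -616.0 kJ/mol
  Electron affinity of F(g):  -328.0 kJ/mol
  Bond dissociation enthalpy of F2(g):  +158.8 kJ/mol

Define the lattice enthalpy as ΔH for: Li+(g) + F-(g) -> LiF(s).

U = -1046.9 kJ/mol

ΔHf° = 1·ΔHsub + 1·(ΣIE) + 1/2·D(F2) + 1·EA + U
-616.0 = 1·(+159.3) + 1·(+520.2) + 1/2·(+158.8) + 1·(-328.0) + U
U = -616.0 − (+430.9) = -1046.9 kJ/mol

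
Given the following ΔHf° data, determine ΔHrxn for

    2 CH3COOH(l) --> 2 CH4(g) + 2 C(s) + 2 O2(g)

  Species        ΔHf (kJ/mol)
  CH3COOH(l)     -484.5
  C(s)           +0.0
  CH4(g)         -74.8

ΔHrxn = 819.4 kJ/mol

Products: 2·(-74.8) + 2·(+0.0) + 2·(+0.0) = -149.6
Reactants: 2·(-484.5) = -969.0
ΔHrxn = (-149.6) − (-969.0) = 819.4 kJ/mol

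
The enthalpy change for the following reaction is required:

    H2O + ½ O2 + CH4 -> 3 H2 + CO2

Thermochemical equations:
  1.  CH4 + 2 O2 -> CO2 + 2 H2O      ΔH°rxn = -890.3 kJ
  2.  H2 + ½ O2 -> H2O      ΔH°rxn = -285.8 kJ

ΔH°rxn = -32.9 kJ

eq. 1 as written (CH4 already on the reactant side): -890.3 kJ
eq. 2 reversed and × 3 (H2 must end up as a product; ×3 to match 3 H2 in the target): (-3)·(-285.8) = +857.4 kJ
By Hess's law, ΔH°rxn = (1)·(-890.3) + (-3)·(-285.8) = -32.9 kJ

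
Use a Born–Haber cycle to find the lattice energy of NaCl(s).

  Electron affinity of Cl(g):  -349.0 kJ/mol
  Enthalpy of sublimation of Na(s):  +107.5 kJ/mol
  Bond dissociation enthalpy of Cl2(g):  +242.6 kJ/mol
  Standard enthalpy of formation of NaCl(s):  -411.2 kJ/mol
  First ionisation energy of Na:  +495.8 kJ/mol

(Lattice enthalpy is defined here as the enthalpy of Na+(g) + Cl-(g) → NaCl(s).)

U = -786.8 kJ/mol

ΔHf° = 1·ΔHsub + 1·(ΣIE) + 1/2·D(Cl2) + 1·EA + U
-411.2 = 1·(+107.5) + 1·(+495.8) + 1/2·(+242.6) + 1·(-349.0) + U
U = -411.2 − (+375.6) = -786.8 kJ/mol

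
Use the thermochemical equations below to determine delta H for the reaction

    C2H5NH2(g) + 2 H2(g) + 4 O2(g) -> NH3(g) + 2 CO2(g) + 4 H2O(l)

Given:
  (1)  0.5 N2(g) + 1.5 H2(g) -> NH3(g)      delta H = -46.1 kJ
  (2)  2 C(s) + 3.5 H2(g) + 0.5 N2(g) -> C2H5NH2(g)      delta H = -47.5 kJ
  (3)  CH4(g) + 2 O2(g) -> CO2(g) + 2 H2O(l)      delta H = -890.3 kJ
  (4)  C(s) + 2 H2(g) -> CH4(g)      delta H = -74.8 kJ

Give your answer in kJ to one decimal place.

(1) as written (NH3(g) already on the product side): -46.1 kJ
(2) reversed (C2H5NH2(g) must end up as a reactant): +47.5 kJ
(3) × 2 (scale by 2 for the 2 CO2(g)): (2)·(-890.3) = -1780.6 kJ
(4) × 2: (2)·(-74.8) = -149.6 kJ
Since enthalpy is a state function, delta H = (1)·(-46.1) + (-1)·(-47.5) + (2)·(-890.3) + (2)·(-74.8) = -1928.8 kJ

delta H = -1928.8 kJ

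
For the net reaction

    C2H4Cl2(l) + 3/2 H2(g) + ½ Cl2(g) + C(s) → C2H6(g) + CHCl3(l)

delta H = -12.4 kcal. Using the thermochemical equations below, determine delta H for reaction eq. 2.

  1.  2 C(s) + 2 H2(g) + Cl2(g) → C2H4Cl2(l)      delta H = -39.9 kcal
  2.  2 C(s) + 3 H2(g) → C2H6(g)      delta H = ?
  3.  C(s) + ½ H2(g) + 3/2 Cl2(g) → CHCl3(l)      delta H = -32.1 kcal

eq. 1 reversed: +39.9 kcal
eq. 2 as written: contributes x
eq. 3 as written: -32.1 kcal
-12.4 = (+39.9) + (-32.1) + x
x = (-12.4 − (+7.8)) / (1) = -20.2 kcal

delta H = -20.2 kcal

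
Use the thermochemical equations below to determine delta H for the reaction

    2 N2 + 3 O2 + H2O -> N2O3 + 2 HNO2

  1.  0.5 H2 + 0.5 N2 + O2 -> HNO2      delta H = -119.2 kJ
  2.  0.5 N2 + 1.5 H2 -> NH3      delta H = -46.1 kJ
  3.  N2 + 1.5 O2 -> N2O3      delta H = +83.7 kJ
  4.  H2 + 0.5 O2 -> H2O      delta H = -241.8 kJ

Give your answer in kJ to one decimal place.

delta H = 87.1 kJ

eq. 1 × 2 (×2 to match 2 HNO2 in the target): (2)·(-119.2) = -238.4 kJ
eq. 2: not needed (NH3 appears nowhere else).
eq. 3 as written (N2O3 already on the product side): +83.7 kJ
eq. 4 reversed (H2O must end up as a reactant): +241.8 kJ
Summing the manipulated equations, delta H = (-238.4) + (+83.7) + (+241.8) = 87.1 kJ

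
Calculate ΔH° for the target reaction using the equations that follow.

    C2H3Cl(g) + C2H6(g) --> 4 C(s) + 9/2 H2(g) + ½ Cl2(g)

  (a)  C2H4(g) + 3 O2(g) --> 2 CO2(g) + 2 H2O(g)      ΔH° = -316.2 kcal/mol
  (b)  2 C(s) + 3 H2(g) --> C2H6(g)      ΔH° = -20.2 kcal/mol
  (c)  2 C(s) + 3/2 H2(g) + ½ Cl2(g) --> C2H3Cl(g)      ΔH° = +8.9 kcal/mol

ΔH° = 11.3 kcal/mol

(a): not needed.
(b) reversed: +20.2 kcal/mol
(c) reversed: -8.9 kcal/mol
ΔH° = (+20.2) + (-8.9) = 11.3 kcal/mol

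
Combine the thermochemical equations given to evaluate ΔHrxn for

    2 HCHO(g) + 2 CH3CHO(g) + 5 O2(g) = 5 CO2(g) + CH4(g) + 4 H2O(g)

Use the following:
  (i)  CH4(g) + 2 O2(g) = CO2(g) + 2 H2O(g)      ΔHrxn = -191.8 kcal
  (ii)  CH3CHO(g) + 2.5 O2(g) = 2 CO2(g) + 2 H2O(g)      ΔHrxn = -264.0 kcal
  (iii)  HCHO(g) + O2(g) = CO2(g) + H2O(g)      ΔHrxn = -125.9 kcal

ΔHrxn = -588.0 kcal

(i) reversed (reverse to put CH4(g) on the product side): +191.8 kcal
(ii) × 2 (×2 to match 2 CH3CHO(g) in the target): (2)·(-264.0) = -528.0 kcal
(iii) × 2 (×2 to match 2 HCHO(g) in the target): (2)·(-125.9) = -251.8 kcal
Since enthalpy is a state function, ΔHrxn = (-1)·(-191.8) + (2)·(-264.0) + (2)·(-125.9) = -588.0 kcal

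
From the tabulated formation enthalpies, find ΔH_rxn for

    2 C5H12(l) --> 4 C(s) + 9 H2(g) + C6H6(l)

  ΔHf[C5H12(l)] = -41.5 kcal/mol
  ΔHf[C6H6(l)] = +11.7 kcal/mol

ΔH°rxn = Σ nΔHf°(products) − Σ nΔHf°(reactants).
Products: 4·(+0.0) + 9·(+0.0) + 1·(+11.7) = +11.7
Reactants: 2·(-41.5) = -83.0
ΔH_rxn = (+11.7) − (-83.0) = 94.7 kcal/mol

ΔH_rxn = 94.7 kcal/mol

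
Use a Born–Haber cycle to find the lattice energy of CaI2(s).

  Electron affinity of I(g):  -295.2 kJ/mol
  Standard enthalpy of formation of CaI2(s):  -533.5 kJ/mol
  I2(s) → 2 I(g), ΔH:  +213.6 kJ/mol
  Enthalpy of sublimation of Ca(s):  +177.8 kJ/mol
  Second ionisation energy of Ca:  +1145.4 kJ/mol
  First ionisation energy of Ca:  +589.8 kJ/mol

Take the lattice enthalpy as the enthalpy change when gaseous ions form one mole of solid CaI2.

ΔHf° = 1·ΔHsub + 1·(ΣIE) + 1·D(I2) + 2·EA + U
-533.5 = 1·(+177.8) + 1·(+1735.2) + 1·(+213.6) + 2·(-295.2) + U
U = -533.5 − (+1536.2) = -2069.7 kJ/mol

U = -2069.7 kJ/mol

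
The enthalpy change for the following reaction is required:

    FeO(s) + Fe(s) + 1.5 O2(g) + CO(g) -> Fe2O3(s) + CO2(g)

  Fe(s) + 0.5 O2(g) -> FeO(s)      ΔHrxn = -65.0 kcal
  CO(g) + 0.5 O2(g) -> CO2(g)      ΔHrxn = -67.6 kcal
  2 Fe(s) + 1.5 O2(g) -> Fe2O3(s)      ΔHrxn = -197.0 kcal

ΔHrxn = -199.6 kcal

equation 1 reversed (FeO(s) must end up as a reactant): +65.0 kcal
equation 2 as written (CO(g) already on the reactant side): -67.6 kcal
equation 3 as written (Fe2O3(s) already on the product side): -197.0 kcal
Summing the manipulated equations, ΔHrxn = (-1)·(-65.0) + (1)·(-67.6) + (1)·(-197.0) = -199.6 kcal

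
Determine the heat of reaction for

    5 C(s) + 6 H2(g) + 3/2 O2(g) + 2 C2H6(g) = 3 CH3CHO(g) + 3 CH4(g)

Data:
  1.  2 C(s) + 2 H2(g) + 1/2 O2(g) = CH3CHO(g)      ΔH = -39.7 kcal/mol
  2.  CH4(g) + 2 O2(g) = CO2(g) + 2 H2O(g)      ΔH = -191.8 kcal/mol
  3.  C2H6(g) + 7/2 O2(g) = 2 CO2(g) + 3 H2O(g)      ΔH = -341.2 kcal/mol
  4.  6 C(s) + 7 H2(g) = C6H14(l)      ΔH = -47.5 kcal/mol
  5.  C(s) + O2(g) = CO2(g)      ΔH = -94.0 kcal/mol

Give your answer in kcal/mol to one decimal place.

eq. 1 × 3 (×3 to match 3 CH3CHO(g) in the target): (3)·(-39.7) = -119.1 kcal/mol
eq. 2 reversed and × 3 (reverse to put CH4(g) on the product side; scale by 3 for the 3 CH4(g)): (-3)·(-191.8) = +575.4 kcal/mol
eq. 3 × 2 (×2 to match 2 C2H6(g) in the target): (2)·(-341.2) = -682.4 kcal/mol
eq. 4: not needed (C6H14(l) appears nowhere else).
eq. 5 reversed: +94.0 kcal/mol
Combining the equations, ΔH = (3)·(-39.7) + (-3)·(-191.8) + (2)·(-341.2) + (-1)·(-94.0) = -132.1 kcal/mol

ΔH = -132.1 kcal/mol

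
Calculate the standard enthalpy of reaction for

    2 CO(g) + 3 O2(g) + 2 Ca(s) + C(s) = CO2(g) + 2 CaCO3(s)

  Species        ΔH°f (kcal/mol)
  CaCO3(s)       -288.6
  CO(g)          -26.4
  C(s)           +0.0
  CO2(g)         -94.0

Products: 1·(-94.0) + 2·(-288.6) = -671.2
Reactants: 2·(-26.4) + 3·(+0.0) + 2·(+0.0) + 1·(+0.0) = -52.8
ΔH°rxn = (-671.2) − (-52.8) = -618.4 kcal/mol

ΔH°rxn = -618.4 kcal/mol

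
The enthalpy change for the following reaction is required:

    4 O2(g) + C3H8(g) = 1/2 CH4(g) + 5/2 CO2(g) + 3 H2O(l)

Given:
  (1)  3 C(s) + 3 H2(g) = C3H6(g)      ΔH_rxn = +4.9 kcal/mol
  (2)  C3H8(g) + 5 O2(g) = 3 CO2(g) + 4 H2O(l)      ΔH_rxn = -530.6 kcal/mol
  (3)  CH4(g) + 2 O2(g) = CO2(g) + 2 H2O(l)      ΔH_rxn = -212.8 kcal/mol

(1): not needed.
(2) as written: -530.6 kcal/mol
(3) reversed and × 1/2: (-1/2)·(-212.8) = +106.4 kcal/mol
Combining the equations, ΔH_rxn = (1)·(-530.6) + (-1/2)·(-212.8) = -424.2 kcal/mol

ΔH_rxn = -424.2 kcal/mol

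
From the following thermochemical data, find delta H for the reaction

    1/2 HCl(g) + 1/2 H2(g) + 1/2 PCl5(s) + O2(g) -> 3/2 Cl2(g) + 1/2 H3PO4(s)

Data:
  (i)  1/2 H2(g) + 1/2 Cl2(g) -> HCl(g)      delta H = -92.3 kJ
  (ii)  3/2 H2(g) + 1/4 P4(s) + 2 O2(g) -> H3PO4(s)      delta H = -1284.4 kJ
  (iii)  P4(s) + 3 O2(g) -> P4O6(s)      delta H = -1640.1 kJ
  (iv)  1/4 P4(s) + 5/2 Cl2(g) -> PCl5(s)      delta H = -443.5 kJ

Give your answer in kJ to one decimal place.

delta H = -374.3 kJ

(i) reversed and × 1/2 (HCl(g) must end up as a reactant; ×1/2 to match 1/2 HCl(g) in the target): (-1/2)·(-92.3) = +46.15 kJ
(ii) × 1/2 (×1/2 to match 1/2 H3PO4(s) in the target): (1/2)·(-1284.4) = -642.2 kJ
(iii): not needed (P4O6(s) appears nowhere else).
(iv) reversed and × 1/2 (reverse to put PCl5(s) on the reactant side; scale by 1/2 for the 1/2 PCl5(s)): (-1/2)·(-443.5) = +221.75 kJ
delta H = (+46.15) + (-642.2) + (+221.75) = -374.3 kJ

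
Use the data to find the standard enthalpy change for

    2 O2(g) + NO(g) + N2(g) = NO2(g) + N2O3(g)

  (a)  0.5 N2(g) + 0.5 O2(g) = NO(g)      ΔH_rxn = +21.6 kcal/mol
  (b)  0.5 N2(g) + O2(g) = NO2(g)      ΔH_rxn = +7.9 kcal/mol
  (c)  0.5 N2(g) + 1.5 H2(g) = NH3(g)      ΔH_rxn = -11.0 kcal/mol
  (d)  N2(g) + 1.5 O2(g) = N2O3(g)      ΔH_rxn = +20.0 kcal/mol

ΔH_rxn = 6.3 kcal/mol

(a) reversed (reverse to put NO(g) on the reactant side): -21.6 kcal/mol
(b) as written (NO2(g) already on the product side): +7.9 kcal/mol
(c): not needed (H2(g) appears nowhere else).
(d) as written (N2O3(g) already on the product side): +20.0 kcal/mol
Summing the manipulated equations, ΔH_rxn = (-21.6) + (+7.9) + (+20.0) = 6.3 kcal/mol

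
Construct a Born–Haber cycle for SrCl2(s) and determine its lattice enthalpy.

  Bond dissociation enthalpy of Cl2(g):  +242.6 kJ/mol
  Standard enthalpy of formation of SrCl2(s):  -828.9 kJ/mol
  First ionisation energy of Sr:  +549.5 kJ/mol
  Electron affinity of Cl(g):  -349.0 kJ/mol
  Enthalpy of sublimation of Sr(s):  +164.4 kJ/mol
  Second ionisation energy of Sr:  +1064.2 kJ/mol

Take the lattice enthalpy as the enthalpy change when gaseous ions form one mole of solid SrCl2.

U = -2151.6 kJ/mol

ΔHf° = 1·ΔHsub + 1·(ΣIE) + 1·D(Cl2) + 2·EA + U
-828.9 = 1·(+164.4) + 1·(+1613.7) + 1·(+242.6) + 2·(-349.0) + U
U = -828.9 − (+1322.7) = -2151.6 kJ/mol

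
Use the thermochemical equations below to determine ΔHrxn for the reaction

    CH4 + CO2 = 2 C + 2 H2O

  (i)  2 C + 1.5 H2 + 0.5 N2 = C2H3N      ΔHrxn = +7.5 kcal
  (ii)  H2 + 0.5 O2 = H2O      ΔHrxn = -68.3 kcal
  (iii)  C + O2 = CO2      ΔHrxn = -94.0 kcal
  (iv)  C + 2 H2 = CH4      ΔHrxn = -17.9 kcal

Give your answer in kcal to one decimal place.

(i): not needed.
(ii) × 2: (2)·(-68.3) = -136.6 kcal
(iii) reversed: +94.0 kcal
(iv) reversed: +17.9 kcal
Since enthalpy is a state function, ΔHrxn = (-136.6) + (+94.0) + (+17.9) = -24.7 kcal

ΔHrxn = -24.7 kcal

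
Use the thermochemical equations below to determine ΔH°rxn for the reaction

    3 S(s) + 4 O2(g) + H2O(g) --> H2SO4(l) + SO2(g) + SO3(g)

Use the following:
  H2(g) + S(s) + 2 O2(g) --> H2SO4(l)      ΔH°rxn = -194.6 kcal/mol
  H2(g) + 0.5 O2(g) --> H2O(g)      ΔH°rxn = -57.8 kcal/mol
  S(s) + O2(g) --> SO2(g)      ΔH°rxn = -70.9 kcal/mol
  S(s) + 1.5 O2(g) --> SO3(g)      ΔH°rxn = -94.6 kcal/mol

equation 1 as written: -194.6 kcal/mol
equation 2 reversed: +57.8 kcal/mol
equation 3 as written: -70.9 kcal/mol
equation 4 as written: -94.6 kcal/mol
Since enthalpy is a state function, ΔH°rxn = (-194.6) + (+57.8) + (-70.9) + (-94.6) = -302.3 kcal/mol

ΔH°rxn = -302.3 kcal/mol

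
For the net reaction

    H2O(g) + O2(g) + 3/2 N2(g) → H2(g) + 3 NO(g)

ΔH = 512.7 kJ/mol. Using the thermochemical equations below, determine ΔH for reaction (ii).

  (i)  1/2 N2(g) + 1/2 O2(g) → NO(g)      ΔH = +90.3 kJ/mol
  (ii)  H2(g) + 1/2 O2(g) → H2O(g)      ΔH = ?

(i) × 3: (3)·(+90.3) = +270.9 kJ/mol
(ii) reversed: contributes −x
+512.7 = (+270.9) − x
x = (+512.7 − (+270.9)) / (-1) = -241.8 kJ/mol

ΔH = -241.8 kJ/mol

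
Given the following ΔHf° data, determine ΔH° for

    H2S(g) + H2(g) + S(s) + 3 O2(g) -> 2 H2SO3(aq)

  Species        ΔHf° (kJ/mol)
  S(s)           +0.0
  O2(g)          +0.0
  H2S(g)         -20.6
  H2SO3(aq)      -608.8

ΔH°rxn = Σ nΔHf°(products) − Σ nΔHf°(reactants).
Products: 2·(-608.8) = -1217.6
Reactants: 1·(-20.6) + 1·(+0.0) + 1·(+0.0) + 3·(+0.0) = -20.6
ΔH° = (-1217.6) − (-20.6) = -1197.0 kJ/mol

ΔH° = -1197.0 kJ/mol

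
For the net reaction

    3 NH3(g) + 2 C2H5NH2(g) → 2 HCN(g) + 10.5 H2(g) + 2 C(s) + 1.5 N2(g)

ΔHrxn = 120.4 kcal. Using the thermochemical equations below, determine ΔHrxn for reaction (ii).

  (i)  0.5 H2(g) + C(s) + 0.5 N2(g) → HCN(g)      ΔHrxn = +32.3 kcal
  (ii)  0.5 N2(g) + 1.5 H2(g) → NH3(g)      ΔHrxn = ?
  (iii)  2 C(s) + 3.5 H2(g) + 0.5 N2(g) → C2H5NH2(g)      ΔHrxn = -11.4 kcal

ΔHrxn = -11.0 kcal

(i) × 2 (scale by 2 for the 2 HCN(g)): (2)·(+32.3) = +64.6 kcal
(ii) reversed and × 3 (NH3(g) must end up as a reactant; ×3 to match 3 NH3(g) in the target): contributes −3·x
(iii) reversed and × 2 (C2H5NH2(g) must end up as a reactant; scale by 2 for the 2 C2H5NH2(g)): (-2)·(-11.4) = +22.8 kcal
+120.4 = (+64.6) + (+22.8) − 3·x
x = (+120.4 − (+87.4)) / (-3) = -11.0 kcal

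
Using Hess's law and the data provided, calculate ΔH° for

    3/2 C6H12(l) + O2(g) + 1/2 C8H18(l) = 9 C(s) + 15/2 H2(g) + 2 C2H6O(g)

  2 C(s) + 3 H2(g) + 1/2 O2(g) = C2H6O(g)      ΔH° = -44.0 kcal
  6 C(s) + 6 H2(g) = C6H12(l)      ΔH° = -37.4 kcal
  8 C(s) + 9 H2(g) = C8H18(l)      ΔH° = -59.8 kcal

ΔH° = -2.0 kcal

equation 1 × 2: (2)·(-44.0) = -88.0 kcal
equation 2 reversed and × 3/2: (-3/2)·(-37.4) = +56.1 kcal
equation 3 reversed and × 1/2: (-1/2)·(-59.8) = +29.9 kcal
Combining the equations, ΔH° = (-88.0) + (+56.1) + (+29.9) = -2.0 kcal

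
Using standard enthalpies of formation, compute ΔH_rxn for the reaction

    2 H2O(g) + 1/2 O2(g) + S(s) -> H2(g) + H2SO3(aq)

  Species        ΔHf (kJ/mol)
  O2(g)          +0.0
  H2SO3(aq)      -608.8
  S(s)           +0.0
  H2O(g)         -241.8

ΔH_rxn = -125.2 kJ/mol

Products: 1·(+0.0) + 1·(-608.8) = -608.8
Reactants: 2·(-241.8) + 1/2·(+0.0) + 1·(+0.0) = -483.6
ΔH_rxn = (-608.8) − (-483.6) = -125.2 kJ/mol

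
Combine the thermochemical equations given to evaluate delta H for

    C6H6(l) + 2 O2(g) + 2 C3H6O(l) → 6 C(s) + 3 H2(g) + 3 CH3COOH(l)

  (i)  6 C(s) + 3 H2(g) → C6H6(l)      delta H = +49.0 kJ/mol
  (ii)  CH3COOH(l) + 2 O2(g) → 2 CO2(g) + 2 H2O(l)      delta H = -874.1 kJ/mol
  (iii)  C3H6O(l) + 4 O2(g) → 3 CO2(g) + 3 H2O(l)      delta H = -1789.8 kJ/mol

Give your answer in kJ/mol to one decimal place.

(i) reversed (C6H6(l) must end up as a reactant): -49.0 kJ/mol
(ii) reversed and × 3 (CH3COOH(l) must end up as a product; ×3 to match 3 CH3COOH(l) in the target): (-3)·(-874.1) = +2622.3 kJ/mol
(iii) × 2 (scale by 2 for the 2 C3H6O(l)): (2)·(-1789.8) = -3579.6 kJ/mol
delta H = (-49.0) + (+2622.3) + (-3579.6) = -1006.3 kJ/mol

delta H = -1006.3 kJ/mol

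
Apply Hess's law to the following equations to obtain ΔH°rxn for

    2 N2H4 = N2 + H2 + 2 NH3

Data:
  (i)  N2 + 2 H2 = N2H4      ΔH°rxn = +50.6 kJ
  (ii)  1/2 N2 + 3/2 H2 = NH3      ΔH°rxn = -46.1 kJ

(i) reversed and × 2 (N2H4 must end up as a reactant; ×2 to match 2 N2H4 in the target): (-2)·(+50.6) = -101.2 kJ
(ii) × 2 (×2 to match 2 NH3 in the target): (2)·(-46.1) = -92.2 kJ
Summing the manipulated equations, ΔH°rxn = (-101.2) + (-92.2) = -193.4 kJ

ΔH°rxn = -193.4 kJ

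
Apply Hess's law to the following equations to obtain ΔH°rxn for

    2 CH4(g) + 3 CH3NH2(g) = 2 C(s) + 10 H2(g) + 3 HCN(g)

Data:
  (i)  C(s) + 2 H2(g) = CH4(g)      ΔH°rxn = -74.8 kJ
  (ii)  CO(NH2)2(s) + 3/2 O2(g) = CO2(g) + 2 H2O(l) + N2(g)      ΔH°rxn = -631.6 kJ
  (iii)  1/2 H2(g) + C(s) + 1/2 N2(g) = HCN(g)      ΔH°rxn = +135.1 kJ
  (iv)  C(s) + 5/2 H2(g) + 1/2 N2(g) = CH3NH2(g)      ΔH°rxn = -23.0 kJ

(i) reversed and × 2 (CH4(g) must end up as a reactant; ×2 to match 2 CH4(g) in the target): (-2)·(-74.8) = +149.6 kJ
(ii): not needed (CO(NH2)2(s) appears nowhere else).
(iii) × 3 (scale by 3 for the 3 HCN(g)): (3)·(+135.1) = +405.3 kJ
(iv) reversed and × 3 (reverse to put CH3NH2(g) on the reactant side; scale by 3 for the 3 CH3NH2(g)): (-3)·(-23.0) = +69.0 kJ
Since enthalpy is a state function, ΔH°rxn = (+149.6) + (+405.3) + (+69.0) = 623.9 kJ

ΔH°rxn = 623.9 kJ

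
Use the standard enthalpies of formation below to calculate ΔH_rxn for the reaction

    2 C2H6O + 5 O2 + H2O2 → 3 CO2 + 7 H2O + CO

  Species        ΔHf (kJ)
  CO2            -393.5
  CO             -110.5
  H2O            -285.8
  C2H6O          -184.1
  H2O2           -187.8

ΔH_rxn = -2735.6 kJ

ΔH°rxn = Σ nΔHf°(products) − Σ nΔHf°(reactants).
Products: 3·(-393.5) + 7·(-285.8) + 1·(-110.5) = -3291.6
Reactants: 2·(-184.1) + 5·(+0.0) + 1·(-187.8) = -556.0
ΔH_rxn = (-3291.6) − (-556.0) = -2735.6 kJ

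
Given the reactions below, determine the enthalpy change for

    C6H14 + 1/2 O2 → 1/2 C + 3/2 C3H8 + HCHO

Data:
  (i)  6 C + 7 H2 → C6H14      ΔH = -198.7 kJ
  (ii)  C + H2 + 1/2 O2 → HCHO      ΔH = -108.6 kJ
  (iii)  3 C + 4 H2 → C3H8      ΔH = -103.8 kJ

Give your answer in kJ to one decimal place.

(i) reversed (C6H14 must end up as a reactant): +198.7 kJ
(ii) as written (HCHO already on the product side): -108.6 kJ
(iii) × 3/2 (scale by 3/2 for the 3/2 C3H8): (3/2)·(-103.8) = -155.7 kJ
ΔH = (-1)·(-198.7) + (1)·(-108.6) + (3/2)·(-103.8) = -65.6 kJ

ΔH = -65.6 kJ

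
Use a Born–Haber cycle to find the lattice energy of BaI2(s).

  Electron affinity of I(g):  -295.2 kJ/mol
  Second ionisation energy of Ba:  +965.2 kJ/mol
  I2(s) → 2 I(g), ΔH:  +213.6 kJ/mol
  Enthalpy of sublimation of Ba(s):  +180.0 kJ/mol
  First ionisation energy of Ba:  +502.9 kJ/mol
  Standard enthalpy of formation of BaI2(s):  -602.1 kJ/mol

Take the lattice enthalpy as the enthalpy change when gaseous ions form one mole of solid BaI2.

U = -1873.4 kJ/mol

ΔHf° = 1·ΔHsub + 1·(ΣIE) + 1·D(I2) + 2·EA + U
-602.1 = 1·(+180.0) + 1·(+1468.1) + 1·(+213.6) + 2·(-295.2) + U
U = -602.1 − (+1271.3) = -1873.4 kJ/mol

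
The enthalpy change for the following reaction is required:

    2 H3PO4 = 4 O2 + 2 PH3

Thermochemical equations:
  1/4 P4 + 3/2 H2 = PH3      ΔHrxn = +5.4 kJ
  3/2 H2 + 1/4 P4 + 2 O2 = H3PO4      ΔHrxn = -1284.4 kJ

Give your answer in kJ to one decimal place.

equation 1 × 2 (scale by 2 for the 2 PH3): (2)·(+5.4) = +10.8 kJ
equation 2 reversed and × 2 (reverse to put H3PO4 on the reactant side; scale by 2 for the 2 H3PO4): (-2)·(-1284.4) = +2568.8 kJ
ΔHrxn = (+10.8) + (+2568.8) = 2579.6 kJ

ΔHrxn = 2579.6 kJ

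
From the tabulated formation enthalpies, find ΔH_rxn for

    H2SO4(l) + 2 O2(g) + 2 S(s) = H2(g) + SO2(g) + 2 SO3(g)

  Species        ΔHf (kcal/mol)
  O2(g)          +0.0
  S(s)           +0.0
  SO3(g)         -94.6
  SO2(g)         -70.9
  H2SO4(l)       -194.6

ΔH°rxn = Σ nΔHf°(products) − Σ nΔHf°(reactants).
Products: 1·(+0.0) + 1·(-70.9) + 2·(-94.6) = -260.1
Reactants: 1·(-194.6) + 2·(+0.0) + 2·(+0.0) = -194.6
ΔH_rxn = (-260.1) − (-194.6) = -65.5 kcal/mol

ΔH_rxn = -65.5 kcal/mol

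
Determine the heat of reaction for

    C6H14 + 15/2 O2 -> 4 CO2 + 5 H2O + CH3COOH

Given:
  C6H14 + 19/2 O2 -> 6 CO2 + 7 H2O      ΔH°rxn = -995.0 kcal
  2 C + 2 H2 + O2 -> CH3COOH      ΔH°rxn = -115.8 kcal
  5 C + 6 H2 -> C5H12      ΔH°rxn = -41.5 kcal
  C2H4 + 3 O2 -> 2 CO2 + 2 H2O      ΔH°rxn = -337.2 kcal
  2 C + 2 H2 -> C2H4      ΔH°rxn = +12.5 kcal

ΔH°rxn = -786.1 kcal

equation 1 as written: -995.0 kcal
equation 2 as written: -115.8 kcal
equation 3: not needed.
equation 4 reversed: +337.2 kcal
equation 5 reversed: -12.5 kcal
Summing the manipulated equations, ΔH°rxn = (1)·(-995.0) + (1)·(-115.8) + (-1)·(-337.2) + (-1)·(+12.5) = -786.1 kcal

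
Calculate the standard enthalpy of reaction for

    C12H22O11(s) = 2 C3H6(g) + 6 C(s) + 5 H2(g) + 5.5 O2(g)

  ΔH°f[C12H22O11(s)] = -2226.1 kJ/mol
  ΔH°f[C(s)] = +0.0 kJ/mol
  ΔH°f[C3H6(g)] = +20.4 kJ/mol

ΔH°rxn = Σ nΔHf°(products) − Σ nΔHf°(reactants).
Products: 2·(+20.4) + 6·(+0.0) + 5·(+0.0) + 11/2·(+0.0) = +40.8
Reactants: 1·(-2226.1) = -2226.1
ΔH°rxn = (+40.8) − (-2226.1) = 2266.9 kJ/mol

ΔH°rxn = 2266.9 kJ/mol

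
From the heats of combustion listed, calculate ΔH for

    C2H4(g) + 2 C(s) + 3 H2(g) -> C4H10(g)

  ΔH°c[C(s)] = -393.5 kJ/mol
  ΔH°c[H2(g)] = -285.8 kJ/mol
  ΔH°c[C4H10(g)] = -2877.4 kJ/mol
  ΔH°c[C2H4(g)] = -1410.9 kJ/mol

ΔH = -177.9 kJ/mol

Using ΔH = Σ nΔHc°(reactants) − Σ nΔHc°(products):
= [1·(-1410.9) + 2·(-393.5) + 3·(-285.8)] − [1·(-2877.4)]
= -177.9 kJ/mol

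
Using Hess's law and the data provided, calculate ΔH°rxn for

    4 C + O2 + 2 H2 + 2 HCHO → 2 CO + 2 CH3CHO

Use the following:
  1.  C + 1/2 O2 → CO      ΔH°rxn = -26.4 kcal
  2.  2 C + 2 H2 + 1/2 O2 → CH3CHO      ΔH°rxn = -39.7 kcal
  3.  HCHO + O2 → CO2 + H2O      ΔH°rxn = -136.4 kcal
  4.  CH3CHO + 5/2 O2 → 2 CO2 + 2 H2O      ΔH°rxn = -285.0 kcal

eq. 1 × 2 (×2 to match 2 CO in the target): (2)·(-26.4) = -52.8 kcal
eq. 2 as written (H2 already on the reactant side): -39.7 kcal
eq. 3 × 2 (×2 to match 2 HCHO in the target): (2)·(-136.4) = -272.8 kcal
eq. 4 reversed: +285.0 kcal
ΔH°rxn = (2)·(-26.4) + (1)·(-39.7) + (2)·(-136.4) + (-1)·(-285.0) = -80.3 kcal

ΔH°rxn = -80.3 kcal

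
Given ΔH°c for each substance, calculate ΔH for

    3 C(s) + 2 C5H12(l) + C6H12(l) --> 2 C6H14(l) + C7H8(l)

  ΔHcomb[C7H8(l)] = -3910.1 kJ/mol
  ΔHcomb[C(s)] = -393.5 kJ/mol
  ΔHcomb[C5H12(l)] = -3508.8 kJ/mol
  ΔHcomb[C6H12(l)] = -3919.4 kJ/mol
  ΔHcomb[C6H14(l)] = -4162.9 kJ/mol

ΔH = 118.4 kJ/mol

With combustion enthalpies, reactants minus products:
= [3·(-393.5) + 2·(-3508.8) + 1·(-3919.4)] − [2·(-4162.9) + 1·(-3910.1)]
= 118.4 kJ/mol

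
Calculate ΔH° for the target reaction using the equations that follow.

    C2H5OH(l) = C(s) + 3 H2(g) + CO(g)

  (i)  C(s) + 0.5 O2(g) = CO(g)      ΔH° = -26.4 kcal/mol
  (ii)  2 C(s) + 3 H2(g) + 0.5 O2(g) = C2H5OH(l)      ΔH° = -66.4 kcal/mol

(i) as written: -26.4 kcal/mol
(ii) reversed: +66.4 kcal/mol
ΔH° = (-26.4) + (+66.4) = 40.0 kcal/mol

ΔH° = 40.0 kcal/mol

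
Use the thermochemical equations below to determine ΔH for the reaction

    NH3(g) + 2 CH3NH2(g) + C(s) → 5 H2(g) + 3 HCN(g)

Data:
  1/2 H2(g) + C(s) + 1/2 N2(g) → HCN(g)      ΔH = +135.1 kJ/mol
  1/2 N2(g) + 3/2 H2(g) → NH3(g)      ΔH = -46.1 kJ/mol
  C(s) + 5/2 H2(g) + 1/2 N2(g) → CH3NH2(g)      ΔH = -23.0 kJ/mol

equation 1 × 3 (×3 to match 3 HCN(g) in the target): (3)·(+135.1) = +405.3 kJ/mol
equation 2 reversed (NH3(g) must end up as a reactant): +46.1 kJ/mol
equation 3 reversed and × 2 (reverse to put CH3NH2(g) on the reactant side; ×2 to match 2 CH3NH2(g) in the target): (-2)·(-23.0) = +46.0 kJ/mol
ΔH = (3)·(+135.1) + (-1)·(-46.1) + (-2)·(-23.0) = 497.4 kJ/mol

ΔH = 497.4 kJ/mol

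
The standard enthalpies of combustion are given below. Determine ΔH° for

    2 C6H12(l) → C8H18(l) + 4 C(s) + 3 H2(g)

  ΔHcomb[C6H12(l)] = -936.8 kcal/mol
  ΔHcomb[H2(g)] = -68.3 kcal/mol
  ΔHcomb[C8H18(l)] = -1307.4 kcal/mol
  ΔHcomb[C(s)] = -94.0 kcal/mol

With combustion enthalpies, reactants minus products:
= [2·(-936.8)] − [1·(-1307.4) + 4·(-94.0) + 3·(-68.3)]
= 14.7 kcal/mol

ΔH° = 14.7 kcal/mol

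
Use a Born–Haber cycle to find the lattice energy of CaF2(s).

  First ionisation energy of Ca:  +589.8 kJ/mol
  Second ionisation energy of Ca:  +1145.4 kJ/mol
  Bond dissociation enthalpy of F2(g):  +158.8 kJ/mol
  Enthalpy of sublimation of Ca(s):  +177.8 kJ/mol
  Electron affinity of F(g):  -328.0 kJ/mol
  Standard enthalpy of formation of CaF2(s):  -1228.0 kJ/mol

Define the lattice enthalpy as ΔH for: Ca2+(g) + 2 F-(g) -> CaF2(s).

U = -2643.8 kJ/mol

ΔHf° = 1·ΔHsub + 1·(ΣIE) + 1·D(F2) + 2·EA + U
-1228.0 = 1·(+177.8) + 1·(+1735.2) + 1·(+158.8) + 2·(-328.0) + U
U = -1228.0 − (+1415.8) = -2643.8 kJ/mol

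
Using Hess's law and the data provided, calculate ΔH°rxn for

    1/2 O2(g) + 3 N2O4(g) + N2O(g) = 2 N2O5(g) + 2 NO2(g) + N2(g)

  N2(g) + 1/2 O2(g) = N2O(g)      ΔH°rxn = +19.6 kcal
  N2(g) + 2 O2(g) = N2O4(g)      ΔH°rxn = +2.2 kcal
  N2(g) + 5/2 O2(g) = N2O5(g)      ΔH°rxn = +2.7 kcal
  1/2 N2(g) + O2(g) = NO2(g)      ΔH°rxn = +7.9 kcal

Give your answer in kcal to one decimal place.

ΔH°rxn = -5.0 kcal

equation 1 reversed: -19.6 kcal
equation 2 reversed and × 3: (-3)·(+2.2) = -6.6 kcal
equation 3 × 2: (2)·(+2.7) = +5.4 kcal
equation 4 × 2: (2)·(+7.9) = +15.8 kcal
Combining the equations, ΔH°rxn = (-19.6) + (-6.6) + (+5.4) + (+15.8) = -5.0 kcal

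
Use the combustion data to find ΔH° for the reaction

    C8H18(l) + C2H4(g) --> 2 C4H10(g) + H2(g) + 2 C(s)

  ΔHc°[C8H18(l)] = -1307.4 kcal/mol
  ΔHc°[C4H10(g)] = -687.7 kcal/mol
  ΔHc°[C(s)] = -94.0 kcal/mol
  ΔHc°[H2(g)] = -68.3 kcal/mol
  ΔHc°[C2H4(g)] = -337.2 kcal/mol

ΔH° = -12.9 kcal/mol

With combustion enthalpies, reactants minus products:
= [1·(-1307.4) + 1·(-337.2)] − [2·(-687.7) + 1·(-68.3) + 2·(-94.0)]
= -12.9 kcal/mol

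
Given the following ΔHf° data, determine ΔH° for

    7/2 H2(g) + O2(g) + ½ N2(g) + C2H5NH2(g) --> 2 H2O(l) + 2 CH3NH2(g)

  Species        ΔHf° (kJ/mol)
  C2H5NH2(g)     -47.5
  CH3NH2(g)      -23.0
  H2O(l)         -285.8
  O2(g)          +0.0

Products: 2·(-285.8) + 2·(-23.0) = -617.6
Reactants: 7/2·(+0.0) + 1·(+0.0) + 1/2·(+0.0) + 1·(-47.5) = -47.5
ΔH° = (-617.6) − (-47.5) = -570.1 kJ/mol

ΔH° = -570.1 kJ/mol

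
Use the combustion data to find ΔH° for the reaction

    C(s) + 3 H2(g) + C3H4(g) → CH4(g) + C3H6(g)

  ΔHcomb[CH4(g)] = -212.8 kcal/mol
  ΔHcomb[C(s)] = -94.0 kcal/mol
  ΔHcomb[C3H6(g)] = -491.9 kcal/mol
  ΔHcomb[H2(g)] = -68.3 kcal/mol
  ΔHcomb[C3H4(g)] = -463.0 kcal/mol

Using ΔH = Σ nΔHc°(reactants) − Σ nΔHc°(products):
= [1·(-94.0) + 3·(-68.3) + 1·(-463.0)] − [1·(-212.8) + 1·(-491.9)]
= -57.2 kcal/mol

ΔH° = -57.2 kcal/mol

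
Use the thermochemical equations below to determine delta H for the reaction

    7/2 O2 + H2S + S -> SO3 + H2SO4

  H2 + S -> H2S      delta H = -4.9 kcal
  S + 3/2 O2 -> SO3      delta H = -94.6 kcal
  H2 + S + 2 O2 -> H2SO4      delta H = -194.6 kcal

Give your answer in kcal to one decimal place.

delta H = -284.3 kcal

equation 1 reversed: +4.9 kcal
equation 2 as written: -94.6 kcal
equation 3 as written: -194.6 kcal
By Hess's law, delta H = (+4.9) + (-94.6) + (-194.6) = -284.3 kcal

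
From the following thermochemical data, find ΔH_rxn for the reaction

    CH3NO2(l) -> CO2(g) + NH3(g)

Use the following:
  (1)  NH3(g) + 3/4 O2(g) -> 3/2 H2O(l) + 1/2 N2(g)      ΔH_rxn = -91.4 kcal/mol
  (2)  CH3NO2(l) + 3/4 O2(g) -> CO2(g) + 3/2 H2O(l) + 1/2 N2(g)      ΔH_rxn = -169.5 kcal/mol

ΔH_rxn = -78.1 kcal/mol

(1) reversed (reverse to put NH3(g) on the product side): +91.4 kcal/mol
(2) as written (CH3NO2(l) already on the reactant side): -169.5 kcal/mol
ΔH_rxn = (-1)·(-91.4) + (1)·(-169.5) = -78.1 kcal/mol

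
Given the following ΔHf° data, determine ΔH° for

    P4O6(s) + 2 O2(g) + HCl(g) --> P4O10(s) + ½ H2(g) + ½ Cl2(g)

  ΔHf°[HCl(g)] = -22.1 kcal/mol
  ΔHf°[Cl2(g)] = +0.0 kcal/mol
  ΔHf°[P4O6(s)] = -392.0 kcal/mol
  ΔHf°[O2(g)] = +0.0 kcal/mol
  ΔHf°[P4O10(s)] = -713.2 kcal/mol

Products: 1·(-713.2) + 1/2·(+0.0) + 1/2·(+0.0) = -713.2
Reactants: 1·(-392.0) + 2·(+0.0) + 1·(-22.1) = -414.1
ΔH° = (-713.2) − (-414.1) = -299.1 kcal/mol

ΔH° = -299.1 kcal/mol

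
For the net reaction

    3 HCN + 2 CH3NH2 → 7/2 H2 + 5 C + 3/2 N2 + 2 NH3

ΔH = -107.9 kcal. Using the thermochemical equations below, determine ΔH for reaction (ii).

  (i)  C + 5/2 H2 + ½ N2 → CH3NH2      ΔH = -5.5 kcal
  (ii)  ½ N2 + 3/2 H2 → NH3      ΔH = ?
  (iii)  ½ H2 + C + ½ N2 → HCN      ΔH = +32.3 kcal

ΔH = -11.0 kcal

(i) reversed and × 2: (-2)·(-5.5) = +11.0 kcal
(ii) × 2: contributes 2·x
(iii) reversed and × 3: (-3)·(+32.3) = -96.9 kcal
-107.9 = (+11.0) + (-96.9) + 2·x
x = (-107.9 − (-85.9)) / (2) = -11.0 kcal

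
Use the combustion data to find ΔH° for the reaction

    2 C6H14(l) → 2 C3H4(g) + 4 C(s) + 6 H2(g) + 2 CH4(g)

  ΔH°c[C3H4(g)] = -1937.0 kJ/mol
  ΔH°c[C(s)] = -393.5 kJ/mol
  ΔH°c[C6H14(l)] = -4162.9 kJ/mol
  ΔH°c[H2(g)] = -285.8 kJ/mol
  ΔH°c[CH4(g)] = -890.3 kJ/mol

Using ΔH = Σ nΔHc°(reactants) − Σ nΔHc°(products):
= [2·(-4162.9)] − [2·(-1937.0) + 4·(-393.5) + 6·(-285.8) + 2·(-890.3)]
= 617.6 kJ/mol

ΔH° = 617.6 kJ/mol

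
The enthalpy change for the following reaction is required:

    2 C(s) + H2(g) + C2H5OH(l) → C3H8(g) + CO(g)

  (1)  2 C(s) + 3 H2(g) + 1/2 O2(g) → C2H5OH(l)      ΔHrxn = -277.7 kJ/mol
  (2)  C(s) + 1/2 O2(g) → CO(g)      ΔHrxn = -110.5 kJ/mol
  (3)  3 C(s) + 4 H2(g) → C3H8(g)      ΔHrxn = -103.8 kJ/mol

ΔHrxn = 63.4 kJ/mol

(1) reversed: +277.7 kJ/mol
(2) as written: -110.5 kJ/mol
(3) as written: -103.8 kJ/mol
Summing the manipulated equations, ΔHrxn = (-1)·(-277.7) + (1)·(-110.5) + (1)·(-103.8) = 63.4 kJ/mol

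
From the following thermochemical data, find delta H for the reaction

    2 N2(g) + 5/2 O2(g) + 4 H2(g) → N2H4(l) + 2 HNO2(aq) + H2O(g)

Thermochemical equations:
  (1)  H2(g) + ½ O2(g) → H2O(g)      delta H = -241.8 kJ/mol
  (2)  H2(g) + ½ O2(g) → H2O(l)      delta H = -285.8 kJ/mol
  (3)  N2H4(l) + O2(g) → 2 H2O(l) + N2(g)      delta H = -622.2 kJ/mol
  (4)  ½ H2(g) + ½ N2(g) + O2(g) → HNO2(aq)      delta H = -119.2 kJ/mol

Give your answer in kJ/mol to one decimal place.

(1) as written: -241.8 kJ/mol
(2) × 2: (2)·(-285.8) = -571.6 kJ/mol
(3) reversed: +622.2 kJ/mol
(4) × 2: (2)·(-119.2) = -238.4 kJ/mol
delta H = (-241.8) + (-571.6) + (+622.2) + (-238.4) = -429.6 kJ/mol

delta H = -429.6 kJ/mol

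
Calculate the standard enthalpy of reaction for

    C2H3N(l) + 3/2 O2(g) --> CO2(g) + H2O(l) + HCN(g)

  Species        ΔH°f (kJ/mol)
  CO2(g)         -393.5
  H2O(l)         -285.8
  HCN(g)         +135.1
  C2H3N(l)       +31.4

Products: 1·(-393.5) + 1·(-285.8) + 1·(+135.1) = -544.2
Reactants: 1·(+31.4) + 3/2·(+0.0) = +31.4
ΔHrxn = (-544.2) − (+31.4) = -575.6 kJ/mol

ΔHrxn = -575.6 kJ/mol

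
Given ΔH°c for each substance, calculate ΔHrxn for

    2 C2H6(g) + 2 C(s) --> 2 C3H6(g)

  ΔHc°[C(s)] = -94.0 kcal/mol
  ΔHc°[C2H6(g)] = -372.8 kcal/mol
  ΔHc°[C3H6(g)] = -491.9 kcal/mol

With combustion enthalpies, reactants minus products:
= [2·(-372.8) + 2·(-94.0)] − [2·(-491.9)]
= 50.2 kcal/mol

ΔHrxn = 50.2 kcal/mol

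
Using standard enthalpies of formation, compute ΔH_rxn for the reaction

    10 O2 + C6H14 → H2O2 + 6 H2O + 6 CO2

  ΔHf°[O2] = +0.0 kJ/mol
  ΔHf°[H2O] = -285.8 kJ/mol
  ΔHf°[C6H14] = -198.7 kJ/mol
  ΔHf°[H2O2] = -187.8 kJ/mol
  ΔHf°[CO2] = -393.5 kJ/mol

ΔH_rxn = -4064.9 kJ/mol

ΔH°rxn = Σ nΔHf°(products) − Σ nΔHf°(reactants).
Products: 1·(-187.8) + 6·(-285.8) + 6·(-393.5) = -4263.6
Reactants: 10·(+0.0) + 1·(-198.7) = -198.7
ΔH_rxn = (-4263.6) − (-198.7) = -4064.9 kJ/mol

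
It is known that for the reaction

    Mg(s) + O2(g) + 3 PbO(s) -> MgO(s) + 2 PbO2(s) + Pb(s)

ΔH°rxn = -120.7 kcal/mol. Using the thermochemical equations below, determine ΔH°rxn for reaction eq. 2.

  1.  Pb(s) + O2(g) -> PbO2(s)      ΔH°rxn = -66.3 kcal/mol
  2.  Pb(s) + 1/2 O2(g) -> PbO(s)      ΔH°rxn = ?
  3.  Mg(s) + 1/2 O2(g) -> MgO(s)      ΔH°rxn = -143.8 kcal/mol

ΔH°rxn = -51.9 kcal/mol

eq. 1 × 2 (×2 to match 2 PbO2(s) in the target): (2)·(-66.3) = -132.6 kcal/mol
eq. 2 reversed and × 3 (reverse to put PbO(s) on the reactant side; scale by 3 for the 3 PbO(s)): contributes −3·x
eq. 3 as written (MgO(s) already on the product side): -143.8 kcal/mol
-120.7 = (-132.6) + (-143.8) − 3·x
x = (-120.7 − (-276.4)) / (-3) = -51.9 kcal/mol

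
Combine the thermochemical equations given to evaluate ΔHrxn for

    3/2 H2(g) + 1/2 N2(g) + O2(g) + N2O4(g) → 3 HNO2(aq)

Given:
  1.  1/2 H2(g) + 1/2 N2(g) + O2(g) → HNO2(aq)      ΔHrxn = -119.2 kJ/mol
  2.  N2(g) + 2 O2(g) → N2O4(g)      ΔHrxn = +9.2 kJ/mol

ΔHrxn = -366.8 kJ/mol

eq. 1 × 3 (scale by 3 for the 3 HNO2(aq)): (3)·(-119.2) = -357.6 kJ/mol
eq. 2 reversed (reverse to put N2O4(g) on the reactant side): -9.2 kJ/mol
Combining the equations, ΔHrxn = (3)·(-119.2) + (-1)·(+9.2) = -366.8 kJ/mol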